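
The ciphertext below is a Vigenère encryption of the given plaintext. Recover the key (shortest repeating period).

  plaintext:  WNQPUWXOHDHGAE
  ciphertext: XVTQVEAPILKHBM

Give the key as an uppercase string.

BIDB

  i= 0: X-W =  1 → B
  i= 1: V-N =  8 → I
  i= 2: T-Q =  3 → D
  i= 3: Q-P =  1 → B
  i= 4: V-U =  1 → B
  i= 5: E-W =  8 → I
  i= 6: A-X =  3 → D
  i= 7: P-O =  1 → B
  i= 8: I-H =  1 → B
  i= 9: L-D =  8 → I
  i=10: K-H =  3 → D
  i=11: H-G =  1 → B
  i=12: B-A =  1 → B
  i=13: M-E =  8 → I
  shifts repeat with period 4: BIDB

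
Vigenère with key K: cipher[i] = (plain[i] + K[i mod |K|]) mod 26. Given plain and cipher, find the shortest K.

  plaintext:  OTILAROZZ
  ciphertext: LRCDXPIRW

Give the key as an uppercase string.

XYUS

  i= 0: L-O = 23 → X
  i= 1: R-T = 24 → Y
  i= 2: C-I = 20 → U
  i= 3: D-L = 18 → S
  i= 4: X-A = 23 → X
  i= 5: P-R = 24 → Y
  i= 6: I-O = 20 → U
  i= 7: R-Z = 18 → S
  i= 8: W-Z = 23 → X
  shifts repeat with period 4: XYUS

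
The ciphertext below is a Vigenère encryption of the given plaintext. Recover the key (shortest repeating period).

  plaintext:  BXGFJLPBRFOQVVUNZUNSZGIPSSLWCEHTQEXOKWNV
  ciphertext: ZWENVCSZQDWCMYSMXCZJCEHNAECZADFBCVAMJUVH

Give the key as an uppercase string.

  i= 0: Z-B = 24 → Y
  i= 1: W-X = 25 → Z
  i= 2: E-G = 24 → Y
  i= 3: N-F =  8 → I
  i= 4: V-J = 12 → M
  i= 5: C-L = 17 → R
  i= 6: S-P =  3 → D
  i= 7: Z-B = 24 → Y
  i= 8: Q-R = 25 → Z
  i= 9: D-F = 24 → Y
  i=10: W-O =  8 → I
  i=11: C-Q = 12 → M
  i=12: M-V = 17 → R
  i=13: Y-V =  3 → D
  i=14: S-U = 24 → Y
  i=15: M-N = 25 → Z
  i=16: X-Z = 24 → Y
  i=17: C-U =  8 → I
  i=18: Z-N = 12 → M
  i=19: J-S = 17 → R
  i=20: C-Z =  3 → D
  i=21: E-G = 24 → Y
  i=22: H-I = 25 → Z
  i=23: N-P = 24 → Y
  i=24: A-S =  8 → I
  i=25: E-S = 12 → M
  i=26: C-L = 17 → R
  i=27: Z-W =  3 → D
  i=28: A-C = 24 → Y
  i=29: D-E = 25 → Z
  i=30: F-H = 24 → Y
  i=31: B-T =  8 → I
  i=32: C-Q = 12 → M
  i=33: V-E = 17 → R
  i=34: A-X =  3 → D
  i=35: M-O = 24 → Y
  i=36: J-K = 25 → Z
  i=37: U-W = 24 → Y
  i=38: V-N =  8 → I
  i=39: H-V = 12 → M
  shifts repeat with period 7: YZYIMRD

YZYIMRD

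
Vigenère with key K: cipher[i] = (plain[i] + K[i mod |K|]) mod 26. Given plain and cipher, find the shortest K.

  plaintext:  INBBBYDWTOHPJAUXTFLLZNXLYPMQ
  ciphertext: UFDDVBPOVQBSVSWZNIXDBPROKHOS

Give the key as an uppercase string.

MSCCUD

  i= 0: U-I = 12 → M
  i= 1: F-N = 18 → S
  i= 2: D-B =  2 → C
  i= 3: D-B =  2 → C
  i= 4: V-B = 20 → U
  i= 5: B-Y =  3 → D
  i= 6: P-D = 12 → M
  i= 7: O-W = 18 → S
  i= 8: V-T =  2 → C
  i= 9: Q-O =  2 → C
  i=10: B-H = 20 → U
  i=11: S-P =  3 → D
  i=12: V-J = 12 → M
  i=13: S-A = 18 → S
  i=14: W-U =  2 → C
  i=15: Z-X =  2 → C
  i=16: N-T = 20 → U
  i=17: I-F =  3 → D
  i=18: X-L = 12 → M
  i=19: D-L = 18 → S
  i=20: B-Z =  2 → C
  i=21: P-N =  2 → C
  i=22: R-X = 20 → U
  i=23: O-L =  3 → D
  i=24: K-Y = 12 → M
  i=25: H-P = 18 → S
  i=26: O-M =  2 → C
  i=27: S-Q =  2 → C
  shifts repeat with period 6: MSCCUD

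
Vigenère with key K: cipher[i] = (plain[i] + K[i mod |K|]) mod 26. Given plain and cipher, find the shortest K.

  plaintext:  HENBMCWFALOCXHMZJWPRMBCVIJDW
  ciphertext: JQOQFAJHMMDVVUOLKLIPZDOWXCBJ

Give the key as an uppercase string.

  i= 0: J-H =  2 → C
  i= 1: Q-E = 12 → M
  i= 2: O-N =  1 → B
  i= 3: Q-B = 15 → P
  i= 4: F-M = 19 → T
  i= 5: A-C = 24 → Y
  i= 6: J-W = 13 → N
  i= 7: H-F =  2 → C
  i= 8: M-A = 12 → M
  i= 9: M-L =  1 → B
  i=10: D-O = 15 → P
  i=11: V-C = 19 → T
  i=12: V-X = 24 → Y
  i=13: U-H = 13 → N
  i=14: O-M =  2 → C
  i=15: L-Z = 12 → M
  i=16: K-J =  1 → B
  i=17: L-W = 15 → P
  i=18: I-P = 19 → T
  i=19: P-R = 24 → Y
  i=20: Z-M = 13 → N
  i=21: D-B =  2 → C
  i=22: O-C = 12 → M
  i=23: W-V =  1 → B
  i=24: X-I = 15 → P
  i=25: C-J = 19 → T
  i=26: B-D = 24 → Y
  i=27: J-W = 13 → N
  shifts repeat with period 7: CMBPTYN

CMBPTYN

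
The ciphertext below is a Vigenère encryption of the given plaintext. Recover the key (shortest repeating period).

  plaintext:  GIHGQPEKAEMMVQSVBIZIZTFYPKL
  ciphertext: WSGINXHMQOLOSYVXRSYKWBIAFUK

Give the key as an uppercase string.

  i= 0: W-G = 16 → Q
  i= 1: S-I = 10 → K
  i= 2: G-H = 25 → Z
  i= 3: I-G =  2 → C
  i= 4: N-Q = 23 → X
  i= 5: X-P =  8 → I
  i= 6: H-E =  3 → D
  i= 7: M-K =  2 → C
  i= 8: Q-A = 16 → Q
  i= 9: O-E = 10 → K
  i=10: L-M = 25 → Z
  i=11: O-M =  2 → C
  i=12: S-V = 23 → X
  i=13: Y-Q =  8 → I
  i=14: V-S =  3 → D
  i=15: X-V =  2 → C
  i=16: R-B = 16 → Q
  i=17: S-I = 10 → K
  i=18: Y-Z = 25 → Z
  i=19: K-I =  2 → C
  i=20: W-Z = 23 → X
  i=21: B-T =  8 → I
  i=22: I-F =  3 → D
  i=23: A-Y =  2 → C
  i=24: F-P = 16 → Q
  i=25: U-K = 10 → K
  i=26: K-L = 25 → Z
  shifts repeat with period 8: QKZCXIDC

QKZCXIDC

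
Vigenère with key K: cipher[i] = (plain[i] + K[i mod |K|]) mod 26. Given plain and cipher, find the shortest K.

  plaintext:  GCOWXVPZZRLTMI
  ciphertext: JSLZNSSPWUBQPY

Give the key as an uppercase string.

  i= 0: J-G =  3 → D
  i= 1: S-C = 16 → Q
  i= 2: L-O = 23 → X
  i= 3: Z-W =  3 → D
  i= 4: N-X = 16 → Q
  i= 5: S-V = 23 → X
  i= 6: S-P =  3 → D
  i= 7: P-Z = 16 → Q
  i= 8: W-Z = 23 → X
  i= 9: U-R =  3 → D
  i=10: B-L = 16 → Q
  i=11: Q-T = 23 → X
  i=12: P-M =  3 → D
  i=13: Y-I = 16 → Q
  shifts repeat with period 3: DQX

DQX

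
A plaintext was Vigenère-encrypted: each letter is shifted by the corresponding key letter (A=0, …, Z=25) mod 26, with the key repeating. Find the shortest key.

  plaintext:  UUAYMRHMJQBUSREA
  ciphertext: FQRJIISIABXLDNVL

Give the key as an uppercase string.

  i= 0: F-U = 11 → L
  i= 1: Q-U = 22 → W
  i= 2: R-A = 17 → R
  i= 3: J-Y = 11 → L
  i= 4: I-M = 22 → W
  i= 5: I-R = 17 → R
  i= 6: S-H = 11 → L
  i= 7: I-M = 22 → W
  i= 8: A-J = 17 → R
  i= 9: B-Q = 11 → L
  i=10: X-B = 22 → W
  i=11: L-U = 17 → R
  i=12: D-S = 11 → L
  i=13: N-R = 22 → W
  i=14: V-E = 17 → R
  i=15: L-A = 11 → L
  shifts repeat with period 3: LWR

LWR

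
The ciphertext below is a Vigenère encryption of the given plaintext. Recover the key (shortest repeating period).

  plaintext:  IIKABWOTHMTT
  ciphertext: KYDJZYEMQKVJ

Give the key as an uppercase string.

  i= 0: K-I =  2 → C
  i= 1: Y-I = 16 → Q
  i= 2: D-K = 19 → T
  i= 3: J-A =  9 → J
  i= 4: Z-B = 24 → Y
  i= 5: Y-W =  2 → C
  i= 6: E-O = 16 → Q
  i= 7: M-T = 19 → T
  i= 8: Q-H =  9 → J
  i= 9: K-M = 24 → Y
  i=10: V-T =  2 → C
  i=11: J-T = 16 → Q
  shifts repeat with period 5: CQTJY

CQTJY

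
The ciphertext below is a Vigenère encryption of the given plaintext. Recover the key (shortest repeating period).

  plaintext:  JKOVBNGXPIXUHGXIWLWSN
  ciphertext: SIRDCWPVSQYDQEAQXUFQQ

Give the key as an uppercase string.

  i= 0: S-J =  9 → J
  i= 1: I-K = 24 → Y
  i= 2: R-O =  3 → D
  i= 3: D-V =  8 → I
  i= 4: C-B =  1 → B
  i= 5: W-N =  9 → J
  i= 6: P-G =  9 → J
  i= 7: V-X = 24 → Y
  i= 8: S-P =  3 → D
  i= 9: Q-I =  8 → I
  i=10: Y-X =  1 → B
  i=11: D-U =  9 → J
  i=12: Q-H =  9 → J
  i=13: E-G = 24 → Y
  i=14: A-X =  3 → D
  i=15: Q-I =  8 → I
  i=16: X-W =  1 → B
  i=17: U-L =  9 → J
  i=18: F-W =  9 → J
  i=19: Q-S = 24 → Y
  i=20: Q-N =  3 → D
  shifts repeat with period 6: JYDIBJ

JYDIBJ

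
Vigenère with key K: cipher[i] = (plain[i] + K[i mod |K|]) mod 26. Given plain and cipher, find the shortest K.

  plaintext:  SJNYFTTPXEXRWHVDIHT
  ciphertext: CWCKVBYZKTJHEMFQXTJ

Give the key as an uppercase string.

  i= 0: C-S = 10 → K
  i= 1: W-J = 13 → N
  i= 2: C-N = 15 → P
  i= 3: K-Y = 12 → M
  i= 4: V-F = 16 → Q
  i= 5: B-T =  8 → I
  i= 6: Y-T =  5 → F
  i= 7: Z-P = 10 → K
  i= 8: K-X = 13 → N
  i= 9: T-E = 15 → P
  i=10: J-X = 12 → M
  i=11: H-R = 16 → Q
  i=12: E-W =  8 → I
  i=13: M-H =  5 → F
  i=14: F-V = 10 → K
  i=15: Q-D = 13 → N
  i=16: X-I = 15 → P
  i=17: T-H = 12 → M
  i=18: J-T = 16 → Q
  shifts repeat with period 7: KNPMQIF

KNPMQIF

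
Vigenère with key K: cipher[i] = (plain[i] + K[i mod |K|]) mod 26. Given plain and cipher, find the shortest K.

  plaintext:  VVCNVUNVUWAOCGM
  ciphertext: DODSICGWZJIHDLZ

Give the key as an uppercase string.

ITBFN

  i= 0: D-V =  8 → I
  i= 1: O-V = 19 → T
  i= 2: D-C =  1 → B
  i= 3: S-N =  5 → F
  i= 4: I-V = 13 → N
  i= 5: C-U =  8 → I
  i= 6: G-N = 19 → T
  i= 7: W-V =  1 → B
  i= 8: Z-U =  5 → F
  i= 9: J-W = 13 → N
  i=10: I-A =  8 → I
  i=11: H-O = 19 → T
  i=12: D-C =  1 → B
  i=13: L-G =  5 → F
  i=14: Z-M = 13 → N
  shifts repeat with period 5: ITBFN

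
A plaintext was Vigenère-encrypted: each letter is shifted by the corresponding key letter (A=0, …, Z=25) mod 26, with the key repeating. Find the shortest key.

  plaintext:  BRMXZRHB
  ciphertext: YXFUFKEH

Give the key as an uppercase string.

  i= 0: Y-B = 23 → X
  i= 1: X-R =  6 → G
  i= 2: F-M = 19 → T
  i= 3: U-X = 23 → X
  i= 4: F-Z =  6 → G
  i= 5: K-R = 19 → T
  i= 6: E-H = 23 → X
  i= 7: H-B =  6 → G
  shifts repeat with period 3: XGT

XGT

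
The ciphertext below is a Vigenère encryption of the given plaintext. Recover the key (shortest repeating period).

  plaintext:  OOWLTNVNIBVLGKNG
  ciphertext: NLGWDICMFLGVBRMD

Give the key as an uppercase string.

ZXKLKVH

  i= 0: N-O = 25 → Z
  i= 1: L-O = 23 → X
  i= 2: G-W = 10 → K
  i= 3: W-L = 11 → L
  i= 4: D-T = 10 → K
  i= 5: I-N = 21 → V
  i= 6: C-V =  7 → H
  i= 7: M-N = 25 → Z
  i= 8: F-I = 23 → X
  i= 9: L-B = 10 → K
  i=10: G-V = 11 → L
  i=11: V-L = 10 → K
  i=12: B-G = 21 → V
  i=13: R-K =  7 → H
  i=14: M-N = 25 → Z
  i=15: D-G = 23 → X
  shifts repeat with period 7: ZXKLKVH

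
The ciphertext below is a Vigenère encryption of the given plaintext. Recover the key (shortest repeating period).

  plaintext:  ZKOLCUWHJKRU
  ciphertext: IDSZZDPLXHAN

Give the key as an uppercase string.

JTEOX

  i= 0: I-Z =  9 → J
  i= 1: D-K = 19 → T
  i= 2: S-O =  4 → E
  i= 3: Z-L = 14 → O
  i= 4: Z-C = 23 → X
  i= 5: D-U =  9 → J
  i= 6: P-W = 19 → T
  i= 7: L-H =  4 → E
  i= 8: X-J = 14 → O
  i= 9: H-K = 23 → X
  i=10: A-R =  9 → J
  i=11: N-U = 19 → T
  shifts repeat with period 5: JTEOX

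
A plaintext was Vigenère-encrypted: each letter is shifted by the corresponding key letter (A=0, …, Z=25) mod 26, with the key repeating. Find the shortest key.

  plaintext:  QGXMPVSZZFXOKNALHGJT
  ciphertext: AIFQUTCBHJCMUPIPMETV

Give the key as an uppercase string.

KCIEFY

  i= 0: A-Q = 10 → K
  i= 1: I-G =  2 → C
  i= 2: F-X =  8 → I
  i= 3: Q-M =  4 → E
  i= 4: U-P =  5 → F
  i= 5: T-V = 24 → Y
  i= 6: C-S = 10 → K
  i= 7: B-Z =  2 → C
  i= 8: H-Z =  8 → I
  i= 9: J-F =  4 → E
  i=10: C-X =  5 → F
  i=11: M-O = 24 → Y
  i=12: U-K = 10 → K
  i=13: P-N =  2 → C
  i=14: I-A =  8 → I
  i=15: P-L =  4 → E
  i=16: M-H =  5 → F
  i=17: E-G = 24 → Y
  i=18: T-J = 10 → K
  i=19: V-T =  2 → C
  shifts repeat with period 6: KCIEFY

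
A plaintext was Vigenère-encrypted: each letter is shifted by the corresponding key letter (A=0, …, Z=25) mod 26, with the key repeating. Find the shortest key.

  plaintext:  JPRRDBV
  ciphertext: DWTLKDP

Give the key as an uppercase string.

UHC

  i= 0: D-J = 20 → U
  i= 1: W-P =  7 → H
  i= 2: T-R =  2 → C
  i= 3: L-R = 20 → U
  i= 4: K-D =  7 → H
  i= 5: D-B =  2 → C
  i= 6: P-V = 20 → U
  shifts repeat with period 3: UHC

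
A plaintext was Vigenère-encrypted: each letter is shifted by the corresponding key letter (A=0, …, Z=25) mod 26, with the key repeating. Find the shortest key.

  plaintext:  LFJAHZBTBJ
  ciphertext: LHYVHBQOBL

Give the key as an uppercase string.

  i= 0: L-L =  0 → A
  i= 1: H-F =  2 → C
  i= 2: Y-J = 15 → P
  i= 3: V-A = 21 → V
  i= 4: H-H =  0 → A
  i= 5: B-Z =  2 → C
  i= 6: Q-B = 15 → P
  i= 7: O-T = 21 → V
  i= 8: B-B =  0 → A
  i= 9: L-J =  2 → C
  shifts repeat with period 4: ACPV

ACPV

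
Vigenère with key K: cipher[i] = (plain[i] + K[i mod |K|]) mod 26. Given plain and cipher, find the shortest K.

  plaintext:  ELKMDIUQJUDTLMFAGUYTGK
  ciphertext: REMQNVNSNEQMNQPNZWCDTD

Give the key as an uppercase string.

NTCEK

  i= 0: R-E = 13 → N
  i= 1: E-L = 19 → T
  i= 2: M-K =  2 → C
  i= 3: Q-M =  4 → E
  i= 4: N-D = 10 → K
  i= 5: V-I = 13 → N
  i= 6: N-U = 19 → T
  i= 7: S-Q =  2 → C
  i= 8: N-J =  4 → E
  i= 9: E-U = 10 → K
  i=10: Q-D = 13 → N
  i=11: M-T = 19 → T
  i=12: N-L =  2 → C
  i=13: Q-M =  4 → E
  i=14: P-F = 10 → K
  i=15: N-A = 13 → N
  i=16: Z-G = 19 → T
  i=17: W-U =  2 → C
  i=18: C-Y =  4 → E
  i=19: D-T = 10 → K
  i=20: T-G = 13 → N
  i=21: D-K = 19 → T
  shifts repeat with period 5: NTCEK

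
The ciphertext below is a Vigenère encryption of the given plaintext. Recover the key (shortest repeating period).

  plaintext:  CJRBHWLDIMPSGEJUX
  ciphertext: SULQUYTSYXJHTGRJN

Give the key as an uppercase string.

  i= 0: S-C = 16 → Q
  i= 1: U-J = 11 → L
  i= 2: L-R = 20 → U
  i= 3: Q-B = 15 → P
  i= 4: U-H = 13 → N
  i= 5: Y-W =  2 → C
  i= 6: T-L =  8 → I
  i= 7: S-D = 15 → P
  i= 8: Y-I = 16 → Q
  i= 9: X-M = 11 → L
  i=10: J-P = 20 → U
  i=11: H-S = 15 → P
  i=12: T-G = 13 → N
  i=13: G-E =  2 → C
  i=14: R-J =  8 → I
  i=15: J-U = 15 → P
  i=16: N-X = 16 → Q
  shifts repeat with period 8: QLUPNCIP

QLUPNCIP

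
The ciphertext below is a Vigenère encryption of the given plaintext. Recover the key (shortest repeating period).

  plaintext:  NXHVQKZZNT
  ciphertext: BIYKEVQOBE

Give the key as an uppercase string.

  i= 0: B-N = 14 → O
  i= 1: I-X = 11 → L
  i= 2: Y-H = 17 → R
  i= 3: K-V = 15 → P
  i= 4: E-Q = 14 → O
  i= 5: V-K = 11 → L
  i= 6: Q-Z = 17 → R
  i= 7: O-Z = 15 → P
  i= 8: B-N = 14 → O
  i= 9: E-T = 11 → L
  shifts repeat with period 4: OLRP

OLRP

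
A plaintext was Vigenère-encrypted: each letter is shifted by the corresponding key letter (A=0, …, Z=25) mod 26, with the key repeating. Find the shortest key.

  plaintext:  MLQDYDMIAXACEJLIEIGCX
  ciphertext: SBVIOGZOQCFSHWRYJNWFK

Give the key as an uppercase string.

  i= 0: S-M =  6 → G
  i= 1: B-L = 16 → Q
  i= 2: V-Q =  5 → F
  i= 3: I-D =  5 → F
  i= 4: O-Y = 16 → Q
  i= 5: G-D =  3 → D
  i= 6: Z-M = 13 → N
  i= 7: O-I =  6 → G
  i= 8: Q-A = 16 → Q
  i= 9: C-X =  5 → F
  i=10: F-A =  5 → F
  i=11: S-C = 16 → Q
  i=12: H-E =  3 → D
  i=13: W-J = 13 → N
  i=14: R-L =  6 → G
  i=15: Y-I = 16 → Q
  i=16: J-E =  5 → F
  i=17: N-I =  5 → F
  i=18: W-G = 16 → Q
  i=19: F-C =  3 → D
  i=20: K-X = 13 → N
  shifts repeat with period 7: GQFFQDN

GQFFQDN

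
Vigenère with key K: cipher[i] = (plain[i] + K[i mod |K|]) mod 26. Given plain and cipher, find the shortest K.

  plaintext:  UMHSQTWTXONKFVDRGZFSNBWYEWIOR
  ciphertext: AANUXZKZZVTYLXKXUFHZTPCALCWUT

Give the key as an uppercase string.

  i= 0: A-U =  6 → G
  i= 1: A-M = 14 → O
  i= 2: N-H =  6 → G
  i= 3: U-S =  2 → C
  i= 4: X-Q =  7 → H
  i= 5: Z-T =  6 → G
  i= 6: K-W = 14 → O
  i= 7: Z-T =  6 → G
  i= 8: Z-X =  2 → C
  i= 9: V-O =  7 → H
  i=10: T-N =  6 → G
  i=11: Y-K = 14 → O
  i=12: L-F =  6 → G
  i=13: X-V =  2 → C
  i=14: K-D =  7 → H
  i=15: X-R =  6 → G
  i=16: U-G = 14 → O
  i=17: F-Z =  6 → G
  i=18: H-F =  2 → C
  i=19: Z-S =  7 → H
  i=20: T-N =  6 → G
  i=21: P-B = 14 → O
  i=22: C-W =  6 → G
  i=23: A-Y =  2 → C
  i=24: L-E =  7 → H
  i=25: C-W =  6 → G
  i=26: W-I = 14 → O
  i=27: U-O =  6 → G
  i=28: T-R =  2 → C
  shifts repeat with period 5: GOGCH

GOGCH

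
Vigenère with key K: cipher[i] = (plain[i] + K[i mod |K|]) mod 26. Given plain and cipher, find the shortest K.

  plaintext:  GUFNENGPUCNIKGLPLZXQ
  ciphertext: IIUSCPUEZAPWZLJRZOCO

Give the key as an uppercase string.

COPFY

  i= 0: I-G =  2 → C
  i= 1: I-U = 14 → O
  i= 2: U-F = 15 → P
  i= 3: S-N =  5 → F
  i= 4: C-E = 24 → Y
  i= 5: P-N =  2 → C
  i= 6: U-G = 14 → O
  i= 7: E-P = 15 → P
  i= 8: Z-U =  5 → F
  i= 9: A-C = 24 → Y
  i=10: P-N =  2 → C
  i=11: W-I = 14 → O
  i=12: Z-K = 15 → P
  i=13: L-G =  5 → F
  i=14: J-L = 24 → Y
  i=15: R-P =  2 → C
  i=16: Z-L = 14 → O
  i=17: O-Z = 15 → P
  i=18: C-X =  5 → F
  i=19: O-Q = 24 → Y
  shifts repeat with period 5: COPFY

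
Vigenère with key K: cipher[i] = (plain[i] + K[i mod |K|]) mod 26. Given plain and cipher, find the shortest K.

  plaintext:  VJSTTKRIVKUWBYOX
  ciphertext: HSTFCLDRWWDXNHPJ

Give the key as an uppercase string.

MJB

  i= 0: H-V = 12 → M
  i= 1: S-J =  9 → J
  i= 2: T-S =  1 → B
  i= 3: F-T = 12 → M
  i= 4: C-T =  9 → J
  i= 5: L-K =  1 → B
  i= 6: D-R = 12 → M
  i= 7: R-I =  9 → J
  i= 8: W-V =  1 → B
  i= 9: W-K = 12 → M
  i=10: D-U =  9 → J
  i=11: X-W =  1 → B
  i=12: N-B = 12 → M
  i=13: H-Y =  9 → J
  i=14: P-O =  1 → B
  i=15: J-X = 12 → M
  shifts repeat with period 3: MJB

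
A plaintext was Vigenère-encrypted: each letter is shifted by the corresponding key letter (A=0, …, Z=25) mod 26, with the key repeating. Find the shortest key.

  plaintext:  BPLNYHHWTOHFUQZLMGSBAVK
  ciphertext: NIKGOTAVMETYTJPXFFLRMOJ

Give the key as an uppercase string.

MTZTQ

  i= 0: N-B = 12 → M
  i= 1: I-P = 19 → T
  i= 2: K-L = 25 → Z
  i= 3: G-N = 19 → T
  i= 4: O-Y = 16 → Q
  i= 5: T-H = 12 → M
  i= 6: A-H = 19 → T
  i= 7: V-W = 25 → Z
  i= 8: M-T = 19 → T
  i= 9: E-O = 16 → Q
  i=10: T-H = 12 → M
  i=11: Y-F = 19 → T
  i=12: T-U = 25 → Z
  i=13: J-Q = 19 → T
  i=14: P-Z = 16 → Q
  i=15: X-L = 12 → M
  i=16: F-M = 19 → T
  i=17: F-G = 25 → Z
  i=18: L-S = 19 → T
  i=19: R-B = 16 → Q
  i=20: M-A = 12 → M
  i=21: O-V = 19 → T
  i=22: J-K = 25 → Z
  shifts repeat with period 5: MTZTQ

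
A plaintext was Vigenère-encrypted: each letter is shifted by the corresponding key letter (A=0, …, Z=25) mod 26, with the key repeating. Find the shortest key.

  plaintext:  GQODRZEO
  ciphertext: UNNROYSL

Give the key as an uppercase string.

OXZ

  i= 0: U-G = 14 → O
  i= 1: N-Q = 23 → X
  i= 2: N-O = 25 → Z
  i= 3: R-D = 14 → O
  i= 4: O-R = 23 → X
  i= 5: Y-Z = 25 → Z
  i= 6: S-E = 14 → O
  i= 7: L-O = 23 → X
  shifts repeat with period 3: OXZ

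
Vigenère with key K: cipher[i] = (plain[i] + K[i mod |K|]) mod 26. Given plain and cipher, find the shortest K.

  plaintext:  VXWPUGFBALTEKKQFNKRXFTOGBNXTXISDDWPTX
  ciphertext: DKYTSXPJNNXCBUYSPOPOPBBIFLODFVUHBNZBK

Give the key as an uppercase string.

INCEYRK

  i= 0: D-V =  8 → I
  i= 1: K-X = 13 → N
  i= 2: Y-W =  2 → C
  i= 3: T-P =  4 → E
  i= 4: S-U = 24 → Y
  i= 5: X-G = 17 → R
  i= 6: P-F = 10 → K
  i= 7: J-B =  8 → I
  i= 8: N-A = 13 → N
  i= 9: N-L =  2 → C
  i=10: X-T =  4 → E
  i=11: C-E = 24 → Y
  i=12: B-K = 17 → R
  i=13: U-K = 10 → K
  i=14: Y-Q =  8 → I
  i=15: S-F = 13 → N
  i=16: P-N =  2 → C
  i=17: O-K =  4 → E
  i=18: P-R = 24 → Y
  i=19: O-X = 17 → R
  i=20: P-F = 10 → K
  i=21: B-T =  8 → I
  i=22: B-O = 13 → N
  i=23: I-G =  2 → C
  i=24: F-B =  4 → E
  i=25: L-N = 24 → Y
  i=26: O-X = 17 → R
  i=27: D-T = 10 → K
  i=28: F-X =  8 → I
  i=29: V-I = 13 → N
  i=30: U-S =  2 → C
  i=31: H-D =  4 → E
  i=32: B-D = 24 → Y
  i=33: N-W = 17 → R
  i=34: Z-P = 10 → K
  i=35: B-T =  8 → I
  i=36: K-X = 13 → N
  shifts repeat with period 7: INCEYRK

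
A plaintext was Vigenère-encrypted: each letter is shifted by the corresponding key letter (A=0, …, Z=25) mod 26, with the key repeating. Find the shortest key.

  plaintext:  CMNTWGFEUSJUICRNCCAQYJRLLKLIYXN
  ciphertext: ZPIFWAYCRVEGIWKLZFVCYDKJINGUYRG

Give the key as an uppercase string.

XDVMAUTY

  i= 0: Z-C = 23 → X
  i= 1: P-M =  3 → D
  i= 2: I-N = 21 → V
  i= 3: F-T = 12 → M
  i= 4: W-W =  0 → A
  i= 5: A-G = 20 → U
  i= 6: Y-F = 19 → T
  i= 7: C-E = 24 → Y
  i= 8: R-U = 23 → X
  i= 9: V-S =  3 → D
  i=10: E-J = 21 → V
  i=11: G-U = 12 → M
  i=12: I-I =  0 → A
  i=13: W-C = 20 → U
  i=14: K-R = 19 → T
  i=15: L-N = 24 → Y
  i=16: Z-C = 23 → X
  i=17: F-C =  3 → D
  i=18: V-A = 21 → V
  i=19: C-Q = 12 → M
  i=20: Y-Y =  0 → A
  i=21: D-J = 20 → U
  i=22: K-R = 19 → T
  i=23: J-L = 24 → Y
  i=24: I-L = 23 → X
  i=25: N-K =  3 → D
  i=26: G-L = 21 → V
  i=27: U-I = 12 → M
  i=28: Y-Y =  0 → A
  i=29: R-X = 20 → U
  i=30: G-N = 19 → T
  shifts repeat with period 8: XDVMAUTY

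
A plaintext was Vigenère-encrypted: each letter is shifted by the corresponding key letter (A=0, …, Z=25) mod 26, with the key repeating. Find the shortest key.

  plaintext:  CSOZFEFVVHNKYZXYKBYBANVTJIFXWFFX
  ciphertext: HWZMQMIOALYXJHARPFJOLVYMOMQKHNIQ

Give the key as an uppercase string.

  i= 0: H-C =  5 → F
  i= 1: W-S =  4 → E
  i= 2: Z-O = 11 → L
  i= 3: M-Z = 13 → N
  i= 4: Q-F = 11 → L
  i= 5: M-E =  8 → I
  i= 6: I-F =  3 → D
  i= 7: O-V = 19 → T
  i= 8: A-V =  5 → F
  i= 9: L-H =  4 → E
  i=10: Y-N = 11 → L
  i=11: X-K = 13 → N
  i=12: J-Y = 11 → L
  i=13: H-Z =  8 → I
  i=14: A-X =  3 → D
  i=15: R-Y = 19 → T
  i=16: P-K =  5 → F
  i=17: F-B =  4 → E
  i=18: J-Y = 11 → L
  i=19: O-B = 13 → N
  i=20: L-A = 11 → L
  i=21: V-N =  8 → I
  i=22: Y-V =  3 → D
  i=23: M-T = 19 → T
  i=24: O-J =  5 → F
  i=25: M-I =  4 → E
  i=26: Q-F = 11 → L
  i=27: K-X = 13 → N
  i=28: H-W = 11 → L
  i=29: N-F =  8 → I
  i=30: I-F =  3 → D
  i=31: Q-X = 19 → T
  shifts repeat with period 8: FELNLIDT

FELNLIDT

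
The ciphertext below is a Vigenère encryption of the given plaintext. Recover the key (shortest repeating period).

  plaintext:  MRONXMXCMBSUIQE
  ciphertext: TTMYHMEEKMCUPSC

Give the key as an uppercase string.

HCYLKA

  i= 0: T-M =  7 → H
  i= 1: T-R =  2 → C
  i= 2: M-O = 24 → Y
  i= 3: Y-N = 11 → L
  i= 4: H-X = 10 → K
  i= 5: M-M =  0 → A
  i= 6: E-X =  7 → H
  i= 7: E-C =  2 → C
  i= 8: K-M = 24 → Y
  i= 9: M-B = 11 → L
  i=10: C-S = 10 → K
  i=11: U-U =  0 → A
  i=12: P-I =  7 → H
  i=13: S-Q =  2 → C
  i=14: C-E = 24 → Y
  shifts repeat with period 6: HCYLKA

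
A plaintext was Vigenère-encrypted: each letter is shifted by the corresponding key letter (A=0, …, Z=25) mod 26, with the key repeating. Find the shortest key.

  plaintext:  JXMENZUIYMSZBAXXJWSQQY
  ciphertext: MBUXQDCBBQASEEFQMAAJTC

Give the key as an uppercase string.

DEIT

  i= 0: M-J =  3 → D
  i= 1: B-X =  4 → E
  i= 2: U-M =  8 → I
  i= 3: X-E = 19 → T
  i= 4: Q-N =  3 → D
  i= 5: D-Z =  4 → E
  i= 6: C-U =  8 → I
  i= 7: B-I = 19 → T
  i= 8: B-Y =  3 → D
  i= 9: Q-M =  4 → E
  i=10: A-S =  8 → I
  i=11: S-Z = 19 → T
  i=12: E-B =  3 → D
  i=13: E-A =  4 → E
  i=14: F-X =  8 → I
  i=15: Q-X = 19 → T
  i=16: M-J =  3 → D
  i=17: A-W =  4 → E
  i=18: A-S =  8 → I
  i=19: J-Q = 19 → T
  i=20: T-Q =  3 → D
  i=21: C-Y =  4 → E
  shifts repeat with period 4: DEIT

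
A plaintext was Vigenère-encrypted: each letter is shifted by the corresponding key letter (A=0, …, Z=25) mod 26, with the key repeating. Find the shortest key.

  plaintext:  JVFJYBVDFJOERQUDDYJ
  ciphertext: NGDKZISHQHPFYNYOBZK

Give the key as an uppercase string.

ELYBBHX

  i= 0: N-J =  4 → E
  i= 1: G-V = 11 → L
  i= 2: D-F = 24 → Y
  i= 3: K-J =  1 → B
  i= 4: Z-Y =  1 → B
  i= 5: I-B =  7 → H
  i= 6: S-V = 23 → X
  i= 7: H-D =  4 → E
  i= 8: Q-F = 11 → L
  i= 9: H-J = 24 → Y
  i=10: P-O =  1 → B
  i=11: F-E =  1 → B
  i=12: Y-R =  7 → H
  i=13: N-Q = 23 → X
  i=14: Y-U =  4 → E
  i=15: O-D = 11 → L
  i=16: B-D = 24 → Y
  i=17: Z-Y =  1 → B
  i=18: K-J =  1 → B
  shifts repeat with period 7: ELYBBHX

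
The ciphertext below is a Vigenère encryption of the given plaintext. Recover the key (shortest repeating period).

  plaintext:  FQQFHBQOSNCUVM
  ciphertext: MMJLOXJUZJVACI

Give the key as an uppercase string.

  i= 0: M-F =  7 → H
  i= 1: M-Q = 22 → W
  i= 2: J-Q = 19 → T
  i= 3: L-F =  6 → G
  i= 4: O-H =  7 → H
  i= 5: X-B = 22 → W
  i= 6: J-Q = 19 → T
  i= 7: U-O =  6 → G
  i= 8: Z-S =  7 → H
  i= 9: J-N = 22 → W
  i=10: V-C = 19 → T
  i=11: A-U =  6 → G
  i=12: C-V =  7 → H
  i=13: I-M = 22 → W
  shifts repeat with period 4: HWTG

HWTG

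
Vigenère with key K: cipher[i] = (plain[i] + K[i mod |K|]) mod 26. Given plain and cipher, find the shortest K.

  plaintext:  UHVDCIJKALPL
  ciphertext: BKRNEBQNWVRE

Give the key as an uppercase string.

  i= 0: B-U =  7 → H
  i= 1: K-H =  3 → D
  i= 2: R-V = 22 → W
  i= 3: N-D = 10 → K
  i= 4: E-C =  2 → C
  i= 5: B-I = 19 → T
  i= 6: Q-J =  7 → H
  i= 7: N-K =  3 → D
  i= 8: W-A = 22 → W
  i= 9: V-L = 10 → K
  i=10: R-P =  2 → C
  i=11: E-L = 19 → T
  shifts repeat with period 6: HDWKCT

HDWKCT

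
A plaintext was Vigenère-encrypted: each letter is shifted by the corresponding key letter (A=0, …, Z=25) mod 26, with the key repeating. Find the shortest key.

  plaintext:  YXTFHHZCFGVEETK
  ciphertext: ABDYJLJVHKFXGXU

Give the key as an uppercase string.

  i= 0: A-Y =  2 → C
  i= 1: B-X =  4 → E
  i= 2: D-T = 10 → K
  i= 3: Y-F = 19 → T
  i= 4: J-H =  2 → C
  i= 5: L-H =  4 → E
  i= 6: J-Z = 10 → K
  i= 7: V-C = 19 → T
  i= 8: H-F =  2 → C
  i= 9: K-G =  4 → E
  i=10: F-V = 10 → K
  i=11: X-E = 19 → T
  i=12: G-E =  2 → C
  i=13: X-T =  4 → E
  i=14: U-K = 10 → K
  shifts repeat with period 4: CEKT

CEKT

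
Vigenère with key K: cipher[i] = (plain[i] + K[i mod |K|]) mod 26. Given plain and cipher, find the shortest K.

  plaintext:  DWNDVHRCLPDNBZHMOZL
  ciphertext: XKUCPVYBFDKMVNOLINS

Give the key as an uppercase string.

  i= 0: X-D = 20 → U
  i= 1: K-W = 14 → O
  i= 2: U-N =  7 → H
  i= 3: C-D = 25 → Z
  i= 4: P-V = 20 → U
  i= 5: V-H = 14 → O
  i= 6: Y-R =  7 → H
  i= 7: B-C = 25 → Z
  i= 8: F-L = 20 → U
  i= 9: D-P = 14 → O
  i=10: K-D =  7 → H
  i=11: M-N = 25 → Z
  i=12: V-B = 20 → U
  i=13: N-Z = 14 → O
  i=14: O-H =  7 → H
  i=15: L-M = 25 → Z
  i=16: I-O = 20 → U
  i=17: N-Z = 14 → O
  i=18: S-L =  7 → H
  shifts repeat with period 4: UOHZ

UOHZ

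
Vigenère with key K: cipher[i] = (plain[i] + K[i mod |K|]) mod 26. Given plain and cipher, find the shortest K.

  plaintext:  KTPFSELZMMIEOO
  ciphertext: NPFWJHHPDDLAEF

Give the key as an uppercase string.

  i= 0: N-K =  3 → D
  i= 1: P-T = 22 → W
  i= 2: F-P = 16 → Q
  i= 3: W-F = 17 → R
  i= 4: J-S = 17 → R
  i= 5: H-E =  3 → D
  i= 6: H-L = 22 → W
  i= 7: P-Z = 16 → Q
  i= 8: D-M = 17 → R
  i= 9: D-M = 17 → R
  i=10: L-I =  3 → D
  i=11: A-E = 22 → W
  i=12: E-O = 16 → Q
  i=13: F-O = 17 → R
  shifts repeat with period 5: DWQRR

DWQRR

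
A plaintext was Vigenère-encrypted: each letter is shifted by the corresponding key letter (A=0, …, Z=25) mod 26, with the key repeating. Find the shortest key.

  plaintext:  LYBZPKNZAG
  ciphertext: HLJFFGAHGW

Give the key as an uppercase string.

  i= 0: H-L = 22 → W
  i= 1: L-Y = 13 → N
  i= 2: J-B =  8 → I
  i= 3: F-Z =  6 → G
  i= 4: F-P = 16 → Q
  i= 5: G-K = 22 → W
  i= 6: A-N = 13 → N
  i= 7: H-Z =  8 → I
  i= 8: G-A =  6 → G
  i= 9: W-G = 16 → Q
  shifts repeat with period 5: WNIGQ

WNIGQ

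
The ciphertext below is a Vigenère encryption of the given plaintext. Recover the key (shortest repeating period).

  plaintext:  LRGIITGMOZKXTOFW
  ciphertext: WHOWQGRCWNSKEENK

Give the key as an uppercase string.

LQIOIN

  i= 0: W-L = 11 → L
  i= 1: H-R = 16 → Q
  i= 2: O-G =  8 → I
  i= 3: W-I = 14 → O
  i= 4: Q-I =  8 → I
  i= 5: G-T = 13 → N
  i= 6: R-G = 11 → L
  i= 7: C-M = 16 → Q
  i= 8: W-O =  8 → I
  i= 9: N-Z = 14 → O
  i=10: S-K =  8 → I
  i=11: K-X = 13 → N
  i=12: E-T = 11 → L
  i=13: E-O = 16 → Q
  i=14: N-F =  8 → I
  i=15: K-W = 14 → O
  shifts repeat with period 6: LQIOIN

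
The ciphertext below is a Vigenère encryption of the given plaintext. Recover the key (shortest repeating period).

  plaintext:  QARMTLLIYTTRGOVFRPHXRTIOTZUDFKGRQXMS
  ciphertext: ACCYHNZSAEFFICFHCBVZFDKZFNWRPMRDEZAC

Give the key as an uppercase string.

  i= 0: A-Q = 10 → K
  i= 1: C-A =  2 → C
  i= 2: C-R = 11 → L
  i= 3: Y-M = 12 → M
  i= 4: H-T = 14 → O
  i= 5: N-L =  2 → C
  i= 6: Z-L = 14 → O
  i= 7: S-I = 10 → K
  i= 8: A-Y =  2 → C
  i= 9: E-T = 11 → L
  i=10: F-T = 12 → M
  i=11: F-R = 14 → O
  i=12: I-G =  2 → C
  i=13: C-O = 14 → O
  i=14: F-V = 10 → K
  i=15: H-F =  2 → C
  i=16: C-R = 11 → L
  i=17: B-P = 12 → M
  i=18: V-H = 14 → O
  i=19: Z-X =  2 → C
  i=20: F-R = 14 → O
  i=21: D-T = 10 → K
  i=22: K-I =  2 → C
  i=23: Z-O = 11 → L
  i=24: F-T = 12 → M
  i=25: N-Z = 14 → O
  i=26: W-U =  2 → C
  i=27: R-D = 14 → O
  i=28: P-F = 10 → K
  i=29: M-K =  2 → C
  i=30: R-G = 11 → L
  i=31: D-R = 12 → M
  i=32: E-Q = 14 → O
  i=33: Z-X =  2 → C
  i=34: A-M = 14 → O
  i=35: C-S = 10 → K
  shifts repeat with period 7: KCLMOCO

KCLMOCO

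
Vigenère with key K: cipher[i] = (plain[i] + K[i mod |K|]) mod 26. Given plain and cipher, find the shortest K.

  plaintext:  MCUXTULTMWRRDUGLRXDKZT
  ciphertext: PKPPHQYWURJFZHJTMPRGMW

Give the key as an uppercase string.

DIVSOWN

  i= 0: P-M =  3 → D
  i= 1: K-C =  8 → I
  i= 2: P-U = 21 → V
  i= 3: P-X = 18 → S
  i= 4: H-T = 14 → O
  i= 5: Q-U = 22 → W
  i= 6: Y-L = 13 → N
  i= 7: W-T =  3 → D
  i= 8: U-M =  8 → I
  i= 9: R-W = 21 → V
  i=10: J-R = 18 → S
  i=11: F-R = 14 → O
  i=12: Z-D = 22 → W
  i=13: H-U = 13 → N
  i=14: J-G =  3 → D
  i=15: T-L =  8 → I
  i=16: M-R = 21 → V
  i=17: P-X = 18 → S
  i=18: R-D = 14 → O
  i=19: G-K = 22 → W
  i=20: M-Z = 13 → N
  i=21: W-T =  3 → D
  shifts repeat with period 7: DIVSOWN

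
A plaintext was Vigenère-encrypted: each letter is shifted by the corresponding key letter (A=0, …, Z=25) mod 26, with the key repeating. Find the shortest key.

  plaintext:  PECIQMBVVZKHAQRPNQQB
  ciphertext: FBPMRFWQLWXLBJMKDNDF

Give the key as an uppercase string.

  i= 0: F-P = 16 → Q
  i= 1: B-E = 23 → X
  i= 2: P-C = 13 → N
  i= 3: M-I =  4 → E
  i= 4: R-Q =  1 → B
  i= 5: F-M = 19 → T
  i= 6: W-B = 21 → V
  i= 7: Q-V = 21 → V
  i= 8: L-V = 16 → Q
  i= 9: W-Z = 23 → X
  i=10: X-K = 13 → N
  i=11: L-H =  4 → E
  i=12: B-A =  1 → B
  i=13: J-Q = 19 → T
  i=14: M-R = 21 → V
  i=15: K-P = 21 → V
  i=16: D-N = 16 → Q
  i=17: N-Q = 23 → X
  i=18: D-Q = 13 → N
  i=19: F-B =  4 → E
  shifts repeat with period 8: QXNEBTVV

QXNEBTVV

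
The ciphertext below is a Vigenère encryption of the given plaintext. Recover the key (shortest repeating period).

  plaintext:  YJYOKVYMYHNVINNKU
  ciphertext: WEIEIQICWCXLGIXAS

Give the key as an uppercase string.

YVKQ

  i= 0: W-Y = 24 → Y
  i= 1: E-J = 21 → V
  i= 2: I-Y = 10 → K
  i= 3: E-O = 16 → Q
  i= 4: I-K = 24 → Y
  i= 5: Q-V = 21 → V
  i= 6: I-Y = 10 → K
  i= 7: C-M = 16 → Q
  i= 8: W-Y = 24 → Y
  i= 9: C-H = 21 → V
  i=10: X-N = 10 → K
  i=11: L-V = 16 → Q
  i=12: G-I = 24 → Y
  i=13: I-N = 21 → V
  i=14: X-N = 10 → K
  i=15: A-K = 16 → Q
  i=16: S-U = 24 → Y
  shifts repeat with period 4: YVKQ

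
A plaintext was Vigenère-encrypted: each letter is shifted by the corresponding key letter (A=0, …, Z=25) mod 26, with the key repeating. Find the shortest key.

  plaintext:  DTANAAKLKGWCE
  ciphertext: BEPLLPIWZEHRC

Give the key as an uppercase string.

YLP

  i= 0: B-D = 24 → Y
  i= 1: E-T = 11 → L
  i= 2: P-A = 15 → P
  i= 3: L-N = 24 → Y
  i= 4: L-A = 11 → L
  i= 5: P-A = 15 → P
  i= 6: I-K = 24 → Y
  i= 7: W-L = 11 → L
  i= 8: Z-K = 15 → P
  i= 9: E-G = 24 → Y
  i=10: H-W = 11 → L
  i=11: R-C = 15 → P
  i=12: C-E = 24 → Y
  shifts repeat with period 3: YLP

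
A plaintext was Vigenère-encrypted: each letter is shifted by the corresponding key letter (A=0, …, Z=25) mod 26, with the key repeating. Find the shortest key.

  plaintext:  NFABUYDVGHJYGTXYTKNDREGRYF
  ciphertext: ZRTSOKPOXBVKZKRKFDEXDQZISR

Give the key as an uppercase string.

  i= 0: Z-N = 12 → M
  i= 1: R-F = 12 → M
  i= 2: T-A = 19 → T
  i= 3: S-B = 17 → R
  i= 4: O-U = 20 → U
  i= 5: K-Y = 12 → M
  i= 6: P-D = 12 → M
  i= 7: O-V = 19 → T
  i= 8: X-G = 17 → R
  i= 9: B-H = 20 → U
  i=10: V-J = 12 → M
  i=11: K-Y = 12 → M
  i=12: Z-G = 19 → T
  i=13: K-T = 17 → R
  i=14: R-X = 20 → U
  i=15: K-Y = 12 → M
  i=16: F-T = 12 → M
  i=17: D-K = 19 → T
  i=18: E-N = 17 → R
  i=19: X-D = 20 → U
  i=20: D-R = 12 → M
  i=21: Q-E = 12 → M
  i=22: Z-G = 19 → T
  i=23: I-R = 17 → R
  i=24: S-Y = 20 → U
  i=25: R-F = 12 → M
  shifts repeat with period 5: MMTRU

MMTRU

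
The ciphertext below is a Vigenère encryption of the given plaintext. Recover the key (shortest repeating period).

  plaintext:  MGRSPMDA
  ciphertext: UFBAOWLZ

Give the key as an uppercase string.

  i= 0: U-M =  8 → I
  i= 1: F-G = 25 → Z
  i= 2: B-R = 10 → K
  i= 3: A-S =  8 → I
  i= 4: O-P = 25 → Z
  i= 5: W-M = 10 → K
  i= 6: L-D =  8 → I
  i= 7: Z-A = 25 → Z
  shifts repeat with period 3: IZK

IZK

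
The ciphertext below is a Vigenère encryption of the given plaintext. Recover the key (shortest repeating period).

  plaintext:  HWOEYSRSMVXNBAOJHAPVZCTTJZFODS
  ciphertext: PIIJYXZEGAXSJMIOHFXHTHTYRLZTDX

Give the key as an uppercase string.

  i= 0: P-H =  8 → I
  i= 1: I-W = 12 → M
  i= 2: I-O = 20 → U
  i= 3: J-E =  5 → F
  i= 4: Y-Y =  0 → A
  i= 5: X-S =  5 → F
  i= 6: Z-R =  8 → I
  i= 7: E-S = 12 → M
  i= 8: G-M = 20 → U
  i= 9: A-V =  5 → F
  i=10: X-X =  0 → A
  i=11: S-N =  5 → F
  i=12: J-B =  8 → I
  i=13: M-A = 12 → M
  i=14: I-O = 20 → U
  i=15: O-J =  5 → F
  i=16: H-H =  0 → A
  i=17: F-A =  5 → F
  i=18: X-P =  8 → I
  i=19: H-V = 12 → M
  i=20: T-Z = 20 → U
  i=21: H-C =  5 → F
  i=22: T-T =  0 → A
  i=23: Y-T =  5 → F
  i=24: R-J =  8 → I
  i=25: L-Z = 12 → M
  i=26: Z-F = 20 → U
  i=27: T-O =  5 → F
  i=28: D-D =  0 → A
  i=29: X-S =  5 → F
  shifts repeat with period 6: IMUFAF

IMUFAF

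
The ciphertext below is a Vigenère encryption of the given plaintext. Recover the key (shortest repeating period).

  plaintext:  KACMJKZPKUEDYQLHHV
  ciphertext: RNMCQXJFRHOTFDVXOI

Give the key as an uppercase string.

  i= 0: R-K =  7 → H
  i= 1: N-A = 13 → N
  i= 2: M-C = 10 → K
  i= 3: C-M = 16 → Q
  i= 4: Q-J =  7 → H
  i= 5: X-K = 13 → N
  i= 6: J-Z = 10 → K
  i= 7: F-P = 16 → Q
  i= 8: R-K =  7 → H
  i= 9: H-U = 13 → N
  i=10: O-E = 10 → K
  i=11: T-D = 16 → Q
  i=12: F-Y =  7 → H
  i=13: D-Q = 13 → N
  i=14: V-L = 10 → K
  i=15: X-H = 16 → Q
  i=16: O-H =  7 → H
  i=17: I-V = 13 → N
  shifts repeat with period 4: HNKQ

HNKQ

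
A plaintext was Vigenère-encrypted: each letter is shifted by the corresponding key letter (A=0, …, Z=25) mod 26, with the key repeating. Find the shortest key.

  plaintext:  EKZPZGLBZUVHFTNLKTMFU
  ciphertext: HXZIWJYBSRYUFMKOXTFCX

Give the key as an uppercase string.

  i= 0: H-E =  3 → D
  i= 1: X-K = 13 → N
  i= 2: Z-Z =  0 → A
  i= 3: I-P = 19 → T
  i= 4: W-Z = 23 → X
  i= 5: J-G =  3 → D
  i= 6: Y-L = 13 → N
  i= 7: B-B =  0 → A
  i= 8: S-Z = 19 → T
  i= 9: R-U = 23 → X
  i=10: Y-V =  3 → D
  i=11: U-H = 13 → N
  i=12: F-F =  0 → A
  i=13: M-T = 19 → T
  i=14: K-N = 23 → X
  i=15: O-L =  3 → D
  i=16: X-K = 13 → N
  i=17: T-T =  0 → A
  i=18: F-M = 19 → T
  i=19: C-F = 23 → X
  i=20: X-U =  3 → D
  shifts repeat with period 5: DNATX

DNATX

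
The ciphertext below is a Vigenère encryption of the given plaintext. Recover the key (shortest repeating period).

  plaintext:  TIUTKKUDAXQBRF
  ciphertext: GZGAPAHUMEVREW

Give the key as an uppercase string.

  i= 0: G-T = 13 → N
  i= 1: Z-I = 17 → R
  i= 2: G-U = 12 → M
  i= 3: A-T =  7 → H
  i= 4: P-K =  5 → F
  i= 5: A-K = 16 → Q
  i= 6: H-U = 13 → N
  i= 7: U-D = 17 → R
  i= 8: M-A = 12 → M
  i= 9: E-X =  7 → H
  i=10: V-Q =  5 → F
  i=11: R-B = 16 → Q
  i=12: E-R = 13 → N
  i=13: W-F = 17 → R
  shifts repeat with period 6: NRMHFQ

NRMHFQ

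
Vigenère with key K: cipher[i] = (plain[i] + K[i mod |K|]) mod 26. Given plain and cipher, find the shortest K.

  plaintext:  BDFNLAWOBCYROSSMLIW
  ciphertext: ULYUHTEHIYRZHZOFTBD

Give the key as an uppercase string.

TITHW

  i= 0: U-B = 19 → T
  i= 1: L-D =  8 → I
  i= 2: Y-F = 19 → T
  i= 3: U-N =  7 → H
  i= 4: H-L = 22 → W
  i= 5: T-A = 19 → T
  i= 6: E-W =  8 → I
  i= 7: H-O = 19 → T
  i= 8: I-B =  7 → H
  i= 9: Y-C = 22 → W
  i=10: R-Y = 19 → T
  i=11: Z-R =  8 → I
  i=12: H-O = 19 → T
  i=13: Z-S =  7 → H
  i=14: O-S = 22 → W
  i=15: F-M = 19 → T
  i=16: T-L =  8 → I
  i=17: B-I = 19 → T
  i=18: D-W =  7 → H
  shifts repeat with period 5: TITHW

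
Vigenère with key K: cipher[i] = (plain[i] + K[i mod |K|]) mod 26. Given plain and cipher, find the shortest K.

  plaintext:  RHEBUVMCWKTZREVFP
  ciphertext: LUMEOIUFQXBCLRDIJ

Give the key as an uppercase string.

  i= 0: L-R = 20 → U
  i= 1: U-H = 13 → N
  i= 2: M-E =  8 → I
  i= 3: E-B =  3 → D
  i= 4: O-U = 20 → U
  i= 5: I-V = 13 → N
  i= 6: U-M =  8 → I
  i= 7: F-C =  3 → D
  i= 8: Q-W = 20 → U
  i= 9: X-K = 13 → N
  i=10: B-T =  8 → I
  i=11: C-Z =  3 → D
  i=12: L-R = 20 → U
  i=13: R-E = 13 → N
  i=14: D-V =  8 → I
  i=15: I-F =  3 → D
  i=16: J-P = 20 → U
  shifts repeat with period 4: UNID

UNID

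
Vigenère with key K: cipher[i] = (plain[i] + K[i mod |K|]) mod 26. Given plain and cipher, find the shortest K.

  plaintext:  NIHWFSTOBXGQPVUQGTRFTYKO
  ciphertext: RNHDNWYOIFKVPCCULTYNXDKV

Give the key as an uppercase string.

EFAHI

  i= 0: R-N =  4 → E
  i= 1: N-I =  5 → F
  i= 2: H-H =  0 → A
  i= 3: D-W =  7 → H
  i= 4: N-F =  8 → I
  i= 5: W-S =  4 → E
  i= 6: Y-T =  5 → F
  i= 7: O-O =  0 → A
  i= 8: I-B =  7 → H
  i= 9: F-X =  8 → I
  i=10: K-G =  4 → E
  i=11: V-Q =  5 → F
  i=12: P-P =  0 → A
  i=13: C-V =  7 → H
  i=14: C-U =  8 → I
  i=15: U-Q =  4 → E
  i=16: L-G =  5 → F
  i=17: T-T =  0 → A
  i=18: Y-R =  7 → H
  i=19: N-F =  8 → I
  i=20: X-T =  4 → E
  i=21: D-Y =  5 → F
  i=22: K-K =  0 → A
  i=23: V-O =  7 → H
  shifts repeat with period 5: EFAHI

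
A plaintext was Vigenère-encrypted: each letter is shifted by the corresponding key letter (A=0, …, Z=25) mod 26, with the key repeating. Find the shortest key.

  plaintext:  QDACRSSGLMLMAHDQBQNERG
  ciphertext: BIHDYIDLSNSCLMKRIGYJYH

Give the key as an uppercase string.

  i= 0: B-Q = 11 → L
  i= 1: I-D =  5 → F
  i= 2: H-A =  7 → H
  i= 3: D-C =  1 → B
  i= 4: Y-R =  7 → H
  i= 5: I-S = 16 → Q
  i= 6: D-S = 11 → L
  i= 7: L-G =  5 → F
  i= 8: S-L =  7 → H
  i= 9: N-M =  1 → B
  i=10: S-L =  7 → H
  i=11: C-M = 16 → Q
  i=12: L-A = 11 → L
  i=13: M-H =  5 → F
  i=14: K-D =  7 → H
  i=15: R-Q =  1 → B
  i=16: I-B =  7 → H
  i=17: G-Q = 16 → Q
  i=18: Y-N = 11 → L
  i=19: J-E =  5 → F
  i=20: Y-R =  7 → H
  i=21: H-G =  1 → B
  shifts repeat with period 6: LFHBHQ

LFHBHQ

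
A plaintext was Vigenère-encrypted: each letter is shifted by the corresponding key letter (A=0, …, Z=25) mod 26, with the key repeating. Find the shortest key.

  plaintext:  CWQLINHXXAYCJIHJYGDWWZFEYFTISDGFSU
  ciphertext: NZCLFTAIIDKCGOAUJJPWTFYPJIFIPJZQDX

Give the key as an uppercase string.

  i= 0: N-C = 11 → L
  i= 1: Z-W =  3 → D
  i= 2: C-Q = 12 → M
  i= 3: L-L =  0 → A
  i= 4: F-I = 23 → X
  i= 5: T-N =  6 → G
  i= 6: A-H = 19 → T
  i= 7: I-X = 11 → L
  i= 8: I-X = 11 → L
  i= 9: D-A =  3 → D
  i=10: K-Y = 12 → M
  i=11: C-C =  0 → A
  i=12: G-J = 23 → X
  i=13: O-I =  6 → G
  i=14: A-H = 19 → T
  i=15: U-J = 11 → L
  i=16: J-Y = 11 → L
  i=17: J-G =  3 → D
  i=18: P-D = 12 → M
  i=19: W-W =  0 → A
  i=20: T-W = 23 → X
  i=21: F-Z =  6 → G
  i=22: Y-F = 19 → T
  i=23: P-E = 11 → L
  i=24: J-Y = 11 → L
  i=25: I-F =  3 → D
  i=26: F-T = 12 → M
  i=27: I-I =  0 → A
  i=28: P-S = 23 → X
  i=29: J-D =  6 → G
  i=30: Z-G = 19 → T
  i=31: Q-F = 11 → L
  i=32: D-S = 11 → L
  i=33: X-U =  3 → D
  shifts repeat with period 8: LDMAXGTL

LDMAXGTL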